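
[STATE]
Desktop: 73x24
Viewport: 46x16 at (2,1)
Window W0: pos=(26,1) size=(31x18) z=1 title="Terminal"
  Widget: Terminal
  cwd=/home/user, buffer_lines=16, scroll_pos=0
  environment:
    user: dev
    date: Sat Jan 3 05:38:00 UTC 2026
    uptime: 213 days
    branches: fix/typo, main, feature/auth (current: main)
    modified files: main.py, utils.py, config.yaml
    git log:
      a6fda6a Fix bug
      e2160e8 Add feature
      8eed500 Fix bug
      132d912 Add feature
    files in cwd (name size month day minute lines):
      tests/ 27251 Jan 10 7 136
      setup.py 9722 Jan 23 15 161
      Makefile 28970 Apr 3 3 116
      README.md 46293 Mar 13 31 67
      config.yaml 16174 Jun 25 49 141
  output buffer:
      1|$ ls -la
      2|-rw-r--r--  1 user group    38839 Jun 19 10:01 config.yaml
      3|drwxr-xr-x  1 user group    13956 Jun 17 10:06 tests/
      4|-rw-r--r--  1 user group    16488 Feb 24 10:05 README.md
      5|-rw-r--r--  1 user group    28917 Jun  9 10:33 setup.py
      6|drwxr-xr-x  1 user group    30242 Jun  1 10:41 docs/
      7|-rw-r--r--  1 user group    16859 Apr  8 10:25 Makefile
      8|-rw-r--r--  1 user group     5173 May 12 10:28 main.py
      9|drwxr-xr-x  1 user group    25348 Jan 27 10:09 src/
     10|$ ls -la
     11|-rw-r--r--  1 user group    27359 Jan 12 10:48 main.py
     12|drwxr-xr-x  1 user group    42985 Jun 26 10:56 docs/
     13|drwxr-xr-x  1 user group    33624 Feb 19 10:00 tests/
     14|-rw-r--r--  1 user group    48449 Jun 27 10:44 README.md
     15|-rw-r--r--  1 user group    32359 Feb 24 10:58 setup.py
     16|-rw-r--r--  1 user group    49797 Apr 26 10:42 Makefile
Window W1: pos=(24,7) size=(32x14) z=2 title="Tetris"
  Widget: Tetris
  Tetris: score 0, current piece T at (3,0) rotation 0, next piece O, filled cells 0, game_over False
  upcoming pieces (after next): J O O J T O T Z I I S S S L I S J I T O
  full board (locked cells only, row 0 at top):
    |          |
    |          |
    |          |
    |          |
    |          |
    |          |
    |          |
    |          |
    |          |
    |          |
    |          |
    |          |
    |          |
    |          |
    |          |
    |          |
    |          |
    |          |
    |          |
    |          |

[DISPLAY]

                        ┏━━━━━━━━━━━━━━━━━━━━━
                        ┃ Terminal            
                        ┠─────────────────────
                        ┃$ ls -la             
                        ┃-rw-r--r--  1 user gr
                        ┃drwxr-xr-x  1 user gr
                      ┏━━━━━━━━━━━━━━━━━━━━━━━
                      ┃ Tetris                
                      ┠───────────────────────
                      ┃          │Next:       
                      ┃          │▓▓          
                      ┃          │▓▓          
                      ┃          │            
                      ┃          │            
                      ┃          │            
                      ┃          │Score:      


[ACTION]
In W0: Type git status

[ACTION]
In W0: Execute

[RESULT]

                        ┏━━━━━━━━━━━━━━━━━━━━━
                        ┃ Terminal            
                        ┠─────────────────────
                        ┃-rw-r--r--  1 user gr
                        ┃drwxr-xr-x  1 user gr
                        ┃drwxr-xr-x  1 user gr
                      ┏━━━━━━━━━━━━━━━━━━━━━━━
                      ┃ Tetris                
                      ┠───────────────────────
                      ┃          │Next:       
                      ┃          │▓▓          
                      ┃          │▓▓          
                      ┃          │            
                      ┃          │            
                      ┃          │            
                      ┃          │Score:      


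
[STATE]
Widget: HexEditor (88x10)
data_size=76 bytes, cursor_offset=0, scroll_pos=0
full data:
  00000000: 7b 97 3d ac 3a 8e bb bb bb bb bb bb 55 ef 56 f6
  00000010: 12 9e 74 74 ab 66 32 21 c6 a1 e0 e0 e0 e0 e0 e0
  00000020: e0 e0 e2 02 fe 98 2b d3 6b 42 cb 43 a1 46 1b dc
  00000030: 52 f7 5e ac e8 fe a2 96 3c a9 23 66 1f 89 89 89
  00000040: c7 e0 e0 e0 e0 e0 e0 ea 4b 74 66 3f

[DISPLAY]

00000000  7B 97 3d ac 3a 8e bb bb  bb bb bb bb 55 ef 56 f6  |{.=.:.......U.V.|          
00000010  12 9e 74 74 ab 66 32 21  c6 a1 e0 e0 e0 e0 e0 e0  |..tt.f2!........|          
00000020  e0 e0 e2 02 fe 98 2b d3  6b 42 cb 43 a1 46 1b dc  |......+.kB.C.F..|          
00000030  52 f7 5e ac e8 fe a2 96  3c a9 23 66 1f 89 89 89  |R.^.....<.#f....|          
00000040  c7 e0 e0 e0 e0 e0 e0 ea  4b 74 66 3f              |........Ktf?    |          
                                                                                        
                                                                                        
                                                                                        
                                                                                        
                                                                                        


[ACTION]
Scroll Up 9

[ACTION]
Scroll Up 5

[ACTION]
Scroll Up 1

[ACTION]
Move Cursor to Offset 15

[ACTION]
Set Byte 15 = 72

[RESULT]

00000000  7b 97 3d ac 3a 8e bb bb  bb bb bb bb 55 ef 56 72  |{.=.:.......U.Vr|          
00000010  12 9e 74 74 ab 66 32 21  c6 a1 e0 e0 e0 e0 e0 e0  |..tt.f2!........|          
00000020  e0 e0 e2 02 fe 98 2b d3  6b 42 cb 43 a1 46 1b dc  |......+.kB.C.F..|          
00000030  52 f7 5e ac e8 fe a2 96  3c a9 23 66 1f 89 89 89  |R.^.....<.#f....|          
00000040  c7 e0 e0 e0 e0 e0 e0 ea  4b 74 66 3f              |........Ktf?    |          
                                                                                        
                                                                                        
                                                                                        
                                                                                        
                                                                                        


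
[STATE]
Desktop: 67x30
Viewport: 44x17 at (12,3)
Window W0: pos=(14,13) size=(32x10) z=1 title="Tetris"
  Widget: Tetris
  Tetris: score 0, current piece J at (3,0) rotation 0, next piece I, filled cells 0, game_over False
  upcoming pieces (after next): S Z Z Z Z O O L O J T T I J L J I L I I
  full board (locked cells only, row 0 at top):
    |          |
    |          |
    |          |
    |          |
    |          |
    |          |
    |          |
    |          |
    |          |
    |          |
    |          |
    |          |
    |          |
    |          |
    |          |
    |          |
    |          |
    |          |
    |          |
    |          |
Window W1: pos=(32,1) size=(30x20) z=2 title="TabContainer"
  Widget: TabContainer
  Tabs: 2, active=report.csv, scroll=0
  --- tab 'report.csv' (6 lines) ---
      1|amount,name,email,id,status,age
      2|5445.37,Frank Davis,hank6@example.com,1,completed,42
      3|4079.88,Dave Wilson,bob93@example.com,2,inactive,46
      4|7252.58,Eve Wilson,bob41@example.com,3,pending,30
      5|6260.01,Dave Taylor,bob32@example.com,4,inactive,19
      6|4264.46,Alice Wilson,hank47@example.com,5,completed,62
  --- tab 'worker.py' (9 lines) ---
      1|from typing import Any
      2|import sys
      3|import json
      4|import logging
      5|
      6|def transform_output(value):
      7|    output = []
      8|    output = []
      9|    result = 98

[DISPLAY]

                    ┠───────────────────────
                    ┃[report.csv]│ worker.py
                    ┃───────────────────────
                    ┃amount,name,email,id,st
                    ┃5445.37,Frank Davis,han
                    ┃4079.88,Dave Wilson,bob
                    ┃7252.58,Eve Wilson,bob4
                    ┃6260.01,Dave Taylor,bob
                    ┃4264.46,Alice Wilson,ha
                    ┃                       
  ┏━━━━━━━━━━━━━━━━━┃                       
  ┃ Tetris          ┃                       
  ┠─────────────────┃                       
  ┃          │Next: ┃                       
  ┃          │████  ┃                       
  ┃          │      ┃                       
  ┃          │      ┃                       


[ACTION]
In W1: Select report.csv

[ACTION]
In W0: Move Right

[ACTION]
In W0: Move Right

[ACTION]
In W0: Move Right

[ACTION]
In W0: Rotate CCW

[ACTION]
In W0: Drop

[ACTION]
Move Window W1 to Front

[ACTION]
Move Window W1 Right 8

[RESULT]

                         ┠──────────────────
                         ┃[report.csv]│ work
                         ┃──────────────────
                         ┃amount,name,email,
                         ┃5445.37,Frank Davi
                         ┃4079.88,Dave Wilso
                         ┃7252.58,Eve Wilson
                         ┃6260.01,Dave Taylo
                         ┃4264.46,Alice Wils
                         ┃                  
  ┏━━━━━━━━━━━━━━━━━━━━━━┃                  
  ┃ Tetris               ┃                  
  ┠──────────────────────┃                  
  ┃          │Next:      ┃                  
  ┃          │████       ┃                  
  ┃          │           ┃                  
  ┃          │           ┃                  


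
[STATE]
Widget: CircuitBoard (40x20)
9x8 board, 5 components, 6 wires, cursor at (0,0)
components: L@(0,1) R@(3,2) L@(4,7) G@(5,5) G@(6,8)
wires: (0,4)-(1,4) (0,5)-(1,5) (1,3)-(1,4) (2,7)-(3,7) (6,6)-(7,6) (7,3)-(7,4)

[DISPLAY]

   0 1 2 3 4 5 6 7 8                    
0  [.]  L           ·   ·               
                    │   │               
1               · ─ ·   ·               
                                        
2                               ·       
                                │       
3           R                   ·       
                                        
4                               L       
                                        
5                       G               
                                        
6                           ·       G   
                            │           
7               · ─ ·       ·           
Cursor: (0,0)                           
                                        
                                        
                                        


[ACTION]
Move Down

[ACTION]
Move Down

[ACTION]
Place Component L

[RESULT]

   0 1 2 3 4 5 6 7 8                    
0       L           ·   ·               
                    │   │               
1               · ─ ·   ·               
                                        
2  [L]                          ·       
                                │       
3           R                   ·       
                                        
4                               L       
                                        
5                       G               
                                        
6                           ·       G   
                            │           
7               · ─ ·       ·           
Cursor: (2,0)                           
                                        
                                        
                                        


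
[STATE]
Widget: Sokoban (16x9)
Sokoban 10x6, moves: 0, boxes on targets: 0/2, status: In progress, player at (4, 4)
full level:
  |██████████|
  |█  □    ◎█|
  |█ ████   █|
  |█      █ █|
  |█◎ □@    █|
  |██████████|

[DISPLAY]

██████████      
█  □    ◎█      
█ ████   █      
█      █ █      
█◎ □@    █      
██████████      
Moves: 0  0/2   
                
                


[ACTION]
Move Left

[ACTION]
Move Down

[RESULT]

██████████      
█  □    ◎█      
█ ████   █      
█      █ █      
█◎□@     █      
██████████      
Moves: 1  0/2   
                
                


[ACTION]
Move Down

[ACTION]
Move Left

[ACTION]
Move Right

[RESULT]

██████████      
█  □    ◎█      
█ ████   █      
█      █ █      
█■ @     █      
██████████      
Moves: 3  1/2   
                
                


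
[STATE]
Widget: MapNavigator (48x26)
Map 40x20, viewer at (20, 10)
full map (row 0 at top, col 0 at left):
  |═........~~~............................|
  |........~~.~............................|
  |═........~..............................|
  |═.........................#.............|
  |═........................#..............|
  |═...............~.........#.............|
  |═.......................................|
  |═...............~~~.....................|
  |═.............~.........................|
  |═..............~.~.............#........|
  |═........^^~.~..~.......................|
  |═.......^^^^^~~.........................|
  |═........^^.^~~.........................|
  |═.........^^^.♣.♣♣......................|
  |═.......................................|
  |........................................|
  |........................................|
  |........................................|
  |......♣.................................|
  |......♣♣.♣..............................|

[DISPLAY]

                                                
                                                
                                                
    ═........~~~............................    
    ........~~.~............................    
    ═........~..............................    
    ═.........................#.............    
    ═........................#..............    
    ═...............~.........#.............    
    ═.......................................    
    ═...............~~~.....................    
    ═.............~.........................    
    ═..............~.~.............#........    
    ═........^^~.~..~...@...................    
    ═.......^^^^^~~.........................    
    ═........^^.^~~.........................    
    ═.........^^^.♣.♣♣......................    
    ═.......................................    
    ........................................    
    ........................................    
    ........................................    
    ......♣.................................    
    ......♣♣.♣..............................    
                                                
                                                
                                                


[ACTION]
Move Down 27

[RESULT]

    ═.......................................    
    ═...............~~~.....................    
    ═.............~.........................    
    ═..............~.~.............#........    
    ═........^^~.~..~.......................    
    ═.......^^^^^~~.........................    
    ═........^^.^~~.........................    
    ═.........^^^.♣.♣♣......................    
    ═.......................................    
    ........................................    
    ........................................    
    ........................................    
    ......♣.................................    
    ......♣♣.♣..........@...................    
                                                
                                                
                                                
                                                
                                                
                                                
                                                
                                                
                                                
                                                
                                                
                                                


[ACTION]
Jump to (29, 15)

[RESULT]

....~..............................             
.....................#.............             
....................#..............             
...........~.........#.............             
...................................             
...........~~~.....................             
.........~.........................             
..........~.~.............#........             
....^^~.~..~.......................             
...^^^^^~~.........................             
....^^.^~~.........................             
.....^^^.♣.♣♣......................             
...................................             
........................@..........             
...................................             
...................................             
.♣.................................             
.♣♣.♣..............................             
                                                
                                                
                                                
                                                
                                                
                                                
                                                
                                                


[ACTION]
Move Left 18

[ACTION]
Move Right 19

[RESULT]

...~..............................              
....................#.............              
...................#..............              
..........~.........#.............              
..................................              
..........~~~.....................              
........~.........................              
.........~.~.............#........              
...^^~.~..~.......................              
..^^^^^~~.........................              
...^^.^~~.........................              
....^^^.♣.♣♣......................              
..................................              
........................@.........              
..................................              
..................................              
♣.................................              
♣♣.♣..............................              
                                                
                                                
                                                
                                                
                                                
                                                
                                                
                                                


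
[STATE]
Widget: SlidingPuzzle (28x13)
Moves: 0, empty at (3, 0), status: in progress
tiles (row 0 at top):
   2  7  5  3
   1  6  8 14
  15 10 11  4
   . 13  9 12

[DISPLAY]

┌────┬────┬────┬────┐       
│  2 │  7 │  5 │  3 │       
├────┼────┼────┼────┤       
│  1 │  6 │  8 │ 14 │       
├────┼────┼────┼────┤       
│ 15 │ 10 │ 11 │  4 │       
├────┼────┼────┼────┤       
│    │ 13 │  9 │ 12 │       
└────┴────┴────┴────┘       
Moves: 0                    
                            
                            
                            


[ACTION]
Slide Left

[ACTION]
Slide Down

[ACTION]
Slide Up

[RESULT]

┌────┬────┬────┬────┐       
│  2 │  7 │  5 │  3 │       
├────┼────┼────┼────┤       
│  1 │  6 │  8 │ 14 │       
├────┼────┼────┼────┤       
│ 15 │ 10 │ 11 │  4 │       
├────┼────┼────┼────┤       
│ 13 │    │  9 │ 12 │       
└────┴────┴────┴────┘       
Moves: 3                    
                            
                            
                            


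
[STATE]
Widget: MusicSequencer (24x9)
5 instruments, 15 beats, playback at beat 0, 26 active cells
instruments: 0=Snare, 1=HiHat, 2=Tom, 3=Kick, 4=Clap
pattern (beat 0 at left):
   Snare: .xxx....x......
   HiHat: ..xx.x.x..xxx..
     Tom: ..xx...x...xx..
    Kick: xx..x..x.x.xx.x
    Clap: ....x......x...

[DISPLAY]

      ▼12345678901234   
 Snare·███····█······   
 HiHat··██·█·█··███··   
   Tom··██···█···██··   
  Kick██··█··█·█·██·█   
  Clap····█······█···   
                        
                        
                        


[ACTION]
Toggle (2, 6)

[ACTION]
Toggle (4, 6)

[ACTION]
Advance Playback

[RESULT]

      0▼2345678901234   
 Snare·███····█······   
 HiHat··██·█·█··███··   
   Tom··██··██···██··   
  Kick██··█··█·█·██·█   
  Clap····█·█····█···   
                        
                        
                        


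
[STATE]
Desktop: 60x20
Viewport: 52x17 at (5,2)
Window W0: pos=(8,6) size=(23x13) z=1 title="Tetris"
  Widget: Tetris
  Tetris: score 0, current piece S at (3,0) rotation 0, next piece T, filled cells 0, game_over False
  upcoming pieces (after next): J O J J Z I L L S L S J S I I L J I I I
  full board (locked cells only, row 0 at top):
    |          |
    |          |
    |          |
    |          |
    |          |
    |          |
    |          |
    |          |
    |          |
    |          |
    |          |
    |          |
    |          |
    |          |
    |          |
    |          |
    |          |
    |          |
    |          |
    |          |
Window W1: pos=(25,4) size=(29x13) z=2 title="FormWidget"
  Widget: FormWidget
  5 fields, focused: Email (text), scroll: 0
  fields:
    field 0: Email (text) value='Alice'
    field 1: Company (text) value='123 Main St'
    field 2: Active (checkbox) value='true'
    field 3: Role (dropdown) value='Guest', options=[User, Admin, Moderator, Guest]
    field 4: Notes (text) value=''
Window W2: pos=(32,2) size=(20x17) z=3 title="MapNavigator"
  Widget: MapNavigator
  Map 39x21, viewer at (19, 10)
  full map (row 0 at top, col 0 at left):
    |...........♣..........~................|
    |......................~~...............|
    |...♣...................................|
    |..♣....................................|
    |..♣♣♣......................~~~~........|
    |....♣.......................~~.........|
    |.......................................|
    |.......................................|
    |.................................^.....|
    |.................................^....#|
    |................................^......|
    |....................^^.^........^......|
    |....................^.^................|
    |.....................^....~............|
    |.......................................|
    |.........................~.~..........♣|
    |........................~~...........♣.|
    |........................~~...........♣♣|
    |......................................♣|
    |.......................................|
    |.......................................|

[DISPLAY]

                           ┏━━━━━━━━━━━━━━━━━━┓     
                           ┃ MapNavigator     ┃     
                    ┏━━━━━━┠──────────────────┨━┓   
                    ┃ FormW┃.................~┃ ┃   
   ┏━━━━━━━━━━━━━━━━┠──────┃..................┃─┨   
   ┃ Tetris         ┃> Emai┃..................┃]┃   
   ┠────────────────┃  Comp┃..................┃]┃   
   ┃          │Next:┃  Acti┃..................┃ ┃   
   ┃          │ ▒   ┃  Role┃..................┃]┃   
   ┃          │▒▒▒  ┃  Note┃.........@........┃]┃   
   ┃          │     ┃      ┃..........^^.^....┃ ┃   
   ┃          │     ┃      ┃..........^.^.....┃ ┃   
   ┃          │     ┃      ┃...........^....~.┃ ┃   
   ┃          │Score┃      ┃..................┃ ┃   
   ┃          │0    ┗━━━━━━┃...............~.~┃━┛   
   ┃          │          ┃ ┃..............~~..┃     
   ┗━━━━━━━━━━━━━━━━━━━━━┛ ┗━━━━━━━━━━━━━━━━━━┛     


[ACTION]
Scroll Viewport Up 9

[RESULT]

                                                    
                                                    
                           ┏━━━━━━━━━━━━━━━━━━┓     
                           ┃ MapNavigator     ┃     
                    ┏━━━━━━┠──────────────────┨━┓   
                    ┃ FormW┃.................~┃ ┃   
   ┏━━━━━━━━━━━━━━━━┠──────┃..................┃─┨   
   ┃ Tetris         ┃> Emai┃..................┃]┃   
   ┠────────────────┃  Comp┃..................┃]┃   
   ┃          │Next:┃  Acti┃..................┃ ┃   
   ┃          │ ▒   ┃  Role┃..................┃]┃   
   ┃          │▒▒▒  ┃  Note┃.........@........┃]┃   
   ┃          │     ┃      ┃..........^^.^....┃ ┃   
   ┃          │     ┃      ┃..........^.^.....┃ ┃   
   ┃          │     ┃      ┃...........^....~.┃ ┃   
   ┃          │Score┃      ┃..................┃ ┃   
   ┃          │0    ┗━━━━━━┃...............~.~┃━┛   


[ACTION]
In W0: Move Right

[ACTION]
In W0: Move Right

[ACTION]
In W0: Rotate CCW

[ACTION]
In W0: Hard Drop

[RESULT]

                                                    
                                                    
                           ┏━━━━━━━━━━━━━━━━━━┓     
                           ┃ MapNavigator     ┃     
                    ┏━━━━━━┠──────────────────┨━┓   
                    ┃ FormW┃.................~┃ ┃   
   ┏━━━━━━━━━━━━━━━━┠──────┃..................┃─┨   
   ┃ Tetris         ┃> Emai┃..................┃]┃   
   ┠────────────────┃  Comp┃..................┃]┃   
   ┃          │Next:┃  Acti┃..................┃ ┃   
   ┃          │█    ┃  Role┃..................┃]┃   
   ┃          │███  ┃  Note┃.........@........┃]┃   
   ┃          │     ┃      ┃..........^^.^....┃ ┃   
   ┃          │     ┃      ┃..........^.^.....┃ ┃   
   ┃          │     ┃      ┃...........^....~.┃ ┃   
   ┃     ░    │Score┃      ┃..................┃ ┃   
   ┃     ░░   │0    ┗━━━━━━┃...............~.~┃━┛   


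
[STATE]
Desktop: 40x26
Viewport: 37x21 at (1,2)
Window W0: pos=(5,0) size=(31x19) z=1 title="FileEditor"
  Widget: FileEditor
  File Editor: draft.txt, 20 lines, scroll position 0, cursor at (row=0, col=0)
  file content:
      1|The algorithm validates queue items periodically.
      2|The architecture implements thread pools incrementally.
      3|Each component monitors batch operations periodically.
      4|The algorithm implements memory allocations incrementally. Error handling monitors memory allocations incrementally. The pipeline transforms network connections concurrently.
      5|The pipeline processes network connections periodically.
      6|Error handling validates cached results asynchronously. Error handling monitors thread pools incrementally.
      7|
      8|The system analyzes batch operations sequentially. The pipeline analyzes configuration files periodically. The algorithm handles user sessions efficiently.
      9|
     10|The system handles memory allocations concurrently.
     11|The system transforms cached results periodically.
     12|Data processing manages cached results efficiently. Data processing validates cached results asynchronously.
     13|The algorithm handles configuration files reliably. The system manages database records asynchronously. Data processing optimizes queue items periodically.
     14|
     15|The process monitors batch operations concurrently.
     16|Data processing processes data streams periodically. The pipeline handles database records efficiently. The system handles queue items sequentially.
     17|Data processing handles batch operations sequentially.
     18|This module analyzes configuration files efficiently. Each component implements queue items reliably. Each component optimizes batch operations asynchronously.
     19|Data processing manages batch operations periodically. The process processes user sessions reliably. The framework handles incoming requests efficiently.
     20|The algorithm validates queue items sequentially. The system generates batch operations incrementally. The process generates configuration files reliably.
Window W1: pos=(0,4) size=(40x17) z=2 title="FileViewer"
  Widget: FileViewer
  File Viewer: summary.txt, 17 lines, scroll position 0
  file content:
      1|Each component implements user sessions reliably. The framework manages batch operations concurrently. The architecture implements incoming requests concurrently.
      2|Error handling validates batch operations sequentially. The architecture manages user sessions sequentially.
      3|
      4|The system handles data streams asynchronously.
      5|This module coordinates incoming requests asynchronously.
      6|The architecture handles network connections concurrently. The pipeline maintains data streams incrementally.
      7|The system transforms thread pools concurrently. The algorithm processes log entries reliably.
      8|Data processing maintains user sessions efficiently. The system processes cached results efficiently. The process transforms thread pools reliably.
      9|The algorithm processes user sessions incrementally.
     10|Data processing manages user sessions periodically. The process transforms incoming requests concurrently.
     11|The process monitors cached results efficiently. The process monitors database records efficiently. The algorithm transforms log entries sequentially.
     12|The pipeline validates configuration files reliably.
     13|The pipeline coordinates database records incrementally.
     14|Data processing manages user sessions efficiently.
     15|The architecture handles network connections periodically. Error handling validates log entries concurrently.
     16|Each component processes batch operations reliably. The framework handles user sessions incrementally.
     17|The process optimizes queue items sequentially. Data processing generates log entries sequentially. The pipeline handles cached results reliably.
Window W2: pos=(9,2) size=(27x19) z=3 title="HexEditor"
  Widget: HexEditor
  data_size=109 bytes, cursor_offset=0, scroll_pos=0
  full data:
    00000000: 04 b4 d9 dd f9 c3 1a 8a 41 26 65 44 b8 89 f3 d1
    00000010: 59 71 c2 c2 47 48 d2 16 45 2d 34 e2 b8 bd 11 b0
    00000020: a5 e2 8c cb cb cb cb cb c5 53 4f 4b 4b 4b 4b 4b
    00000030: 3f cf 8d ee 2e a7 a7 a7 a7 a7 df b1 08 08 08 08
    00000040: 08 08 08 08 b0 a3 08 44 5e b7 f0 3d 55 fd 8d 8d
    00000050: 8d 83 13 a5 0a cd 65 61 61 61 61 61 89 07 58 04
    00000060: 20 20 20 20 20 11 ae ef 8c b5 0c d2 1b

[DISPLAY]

    ┠───┏━━━━━━━━━━━━━━━━━━━━━━━━━┓  
    ┃█he┃ HexEditor               ┃  
━━━━━━━━┠─────────────────────────┨━━
 FileVie┃00000000  04 b4 d9 dd f9 ┃  
────────┃00000010  59 71 c2 c2 47 ┃──
Each com┃00000020  a5 e2 8c cb cb ┃io
Error ha┃00000030  3f cf 8d ee 2e ┃at
        ┃00000040  08 08 08 08 b0 ┃  
The syst┃00000050  8d 83 13 a5 0a ┃nc
This mod┃00000060  20 20 20 20 20 ┃qu
The arch┃                         ┃nn
The syst┃                         ┃co
Data pro┃                         ┃io
The algo┃                         ┃ns
Data pro┃                         ┃ns
The proc┃                         ┃ e
The pipe┃                         ┃n 
The pipe┃                         ┃ec
━━━━━━━━┗━━━━━━━━━━━━━━━━━━━━━━━━━┛━━
                                     
                                     


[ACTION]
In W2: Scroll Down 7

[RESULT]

    ┠───┏━━━━━━━━━━━━━━━━━━━━━━━━━┓  
    ┃█he┃ HexEditor               ┃  
━━━━━━━━┠─────────────────────────┨━━
 FileVie┃00000060  20 20 20 20 20 ┃  
────────┃                         ┃──
Each com┃                         ┃io
Error ha┃                         ┃at
        ┃                         ┃  
The syst┃                         ┃nc
This mod┃                         ┃qu
The arch┃                         ┃nn
The syst┃                         ┃co
Data pro┃                         ┃io
The algo┃                         ┃ns
Data pro┃                         ┃ns
The proc┃                         ┃ e
The pipe┃                         ┃n 
The pipe┃                         ┃ec
━━━━━━━━┗━━━━━━━━━━━━━━━━━━━━━━━━━┛━━
                                     
                                     


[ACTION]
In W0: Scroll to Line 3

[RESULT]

    ┠───┏━━━━━━━━━━━━━━━━━━━━━━━━━┓  
    ┃Eac┃ HexEditor               ┃  
━━━━━━━━┠─────────────────────────┨━━
 FileVie┃00000060  20 20 20 20 20 ┃  
────────┃                         ┃──
Each com┃                         ┃io
Error ha┃                         ┃at
        ┃                         ┃  
The syst┃                         ┃nc
This mod┃                         ┃qu
The arch┃                         ┃nn
The syst┃                         ┃co
Data pro┃                         ┃io
The algo┃                         ┃ns
Data pro┃                         ┃ns
The proc┃                         ┃ e
The pipe┃                         ┃n 
The pipe┃                         ┃ec
━━━━━━━━┗━━━━━━━━━━━━━━━━━━━━━━━━━┛━━
                                     
                                     


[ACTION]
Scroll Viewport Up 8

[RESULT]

    ┏━━━━━━━━━━━━━━━━━━━━━━━━━━━━━┓  
    ┃ FileEditor                  ┃  
    ┠───┏━━━━━━━━━━━━━━━━━━━━━━━━━┓  
    ┃Eac┃ HexEditor               ┃  
━━━━━━━━┠─────────────────────────┨━━
 FileVie┃00000060  20 20 20 20 20 ┃  
────────┃                         ┃──
Each com┃                         ┃io
Error ha┃                         ┃at
        ┃                         ┃  
The syst┃                         ┃nc
This mod┃                         ┃qu
The arch┃                         ┃nn
The syst┃                         ┃co
Data pro┃                         ┃io
The algo┃                         ┃ns
Data pro┃                         ┃ns
The proc┃                         ┃ e
The pipe┃                         ┃n 
The pipe┃                         ┃ec
━━━━━━━━┗━━━━━━━━━━━━━━━━━━━━━━━━━┛━━


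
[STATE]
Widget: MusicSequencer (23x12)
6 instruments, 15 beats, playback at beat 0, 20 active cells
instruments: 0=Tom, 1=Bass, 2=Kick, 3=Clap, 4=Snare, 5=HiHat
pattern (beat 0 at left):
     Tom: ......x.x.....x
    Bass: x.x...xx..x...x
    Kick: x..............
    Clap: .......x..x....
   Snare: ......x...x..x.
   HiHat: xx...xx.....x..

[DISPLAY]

      ▼12345678901234  
   Tom······█·█·····█  
  Bass█·█···██··█···█  
  Kick█··············  
  Clap·······█··█····  
 Snare······█···█··█·  
 HiHat██···██·····█··  
                       
                       
                       
                       
                       


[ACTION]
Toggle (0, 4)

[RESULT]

      ▼12345678901234  
   Tom····█·█·█·····█  
  Bass█·█···██··█···█  
  Kick█··············  
  Clap·······█··█····  
 Snare······█···█··█·  
 HiHat██···██·····█··  
                       
                       
                       
                       
                       


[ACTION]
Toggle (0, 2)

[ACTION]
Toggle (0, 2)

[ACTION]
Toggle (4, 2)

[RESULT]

      ▼12345678901234  
   Tom····█·█·█·····█  
  Bass█·█···██··█···█  
  Kick█··············  
  Clap·······█··█····  
 Snare··█···█···█··█·  
 HiHat██···██·····█··  
                       
                       
                       
                       
                       


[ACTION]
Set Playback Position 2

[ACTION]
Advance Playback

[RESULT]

      012▼45678901234  
   Tom····█·█·█·····█  
  Bass█·█···██··█···█  
  Kick█··············  
  Clap·······█··█····  
 Snare··█···█···█··█·  
 HiHat██···██·····█··  
                       
                       
                       
                       
                       


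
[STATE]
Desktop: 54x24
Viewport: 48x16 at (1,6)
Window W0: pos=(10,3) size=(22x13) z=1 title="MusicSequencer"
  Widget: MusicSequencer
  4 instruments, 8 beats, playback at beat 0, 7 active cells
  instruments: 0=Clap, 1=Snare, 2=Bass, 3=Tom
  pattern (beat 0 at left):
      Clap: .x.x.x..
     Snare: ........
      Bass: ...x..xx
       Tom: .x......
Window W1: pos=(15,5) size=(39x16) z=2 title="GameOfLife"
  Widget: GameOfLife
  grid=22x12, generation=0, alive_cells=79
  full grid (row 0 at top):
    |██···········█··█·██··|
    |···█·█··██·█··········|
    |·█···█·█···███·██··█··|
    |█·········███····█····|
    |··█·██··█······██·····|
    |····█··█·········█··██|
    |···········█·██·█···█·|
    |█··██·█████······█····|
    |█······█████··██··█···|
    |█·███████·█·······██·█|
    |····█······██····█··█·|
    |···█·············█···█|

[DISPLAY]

         ┃    ┃ GameOfLife                      
         ┃  Cl┠─────────────────────────────────
         ┃ Sna┃Gen: 0                           
         ┃  Ba┃██···········█··█·██··           
         ┃   T┃···█·█··██·█··········           
         ┃    ┃·█···█·█···███·██··█··           
         ┃    ┃█·········███····█····           
         ┃    ┃··█·██··█······██·····           
         ┃    ┃····█··█·········█··██           
         ┗━━━━┃···········█·██·█···█·           
              ┃█··██·█████······█····           
              ┃█······█████··██··█···           
              ┃█·███████·█·······██·█           
              ┃····█······██····█··█·           
              ┗━━━━━━━━━━━━━━━━━━━━━━━━━━━━━━━━━
                                                


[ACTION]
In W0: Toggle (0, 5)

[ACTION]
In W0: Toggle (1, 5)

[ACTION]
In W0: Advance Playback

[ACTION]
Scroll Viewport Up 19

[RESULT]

                                                
                                                
                                                
         ┏━━━━━━━━━━━━━━━━━━━━┓                 
         ┃ MusicSequencer     ┃                 
         ┠────┏━━━━━━━━━━━━━━━━━━━━━━━━━━━━━━━━━
         ┃    ┃ GameOfLife                      
         ┃  Cl┠─────────────────────────────────
         ┃ Sna┃Gen: 0                           
         ┃  Ba┃██···········█··█·██··           
         ┃   T┃···█·█··██·█··········           
         ┃    ┃·█···█·█···███·██··█··           
         ┃    ┃█·········███····█····           
         ┃    ┃··█·██··█······██·····           
         ┃    ┃····█··█·········█··██           
         ┗━━━━┃···········█·██·█···█·           
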